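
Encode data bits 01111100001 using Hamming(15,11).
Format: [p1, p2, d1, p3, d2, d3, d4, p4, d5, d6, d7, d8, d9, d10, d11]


Parity bits: p1=0, p2=0, p3=0, p4=1

000011111100001


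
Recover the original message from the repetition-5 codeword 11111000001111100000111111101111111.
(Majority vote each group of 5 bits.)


Groups: 11111, 00000, 11111, 00000, 11111, 11011, 11111
Majority votes: 1010111

1010111


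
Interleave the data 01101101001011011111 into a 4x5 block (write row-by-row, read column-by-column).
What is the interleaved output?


Matrix:
  01101
  10100
  10110
  11111
Read columns: 01111001111100111001

01111001111100111001


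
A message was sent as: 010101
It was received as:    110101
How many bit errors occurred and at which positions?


XOR: 100000

1 error(s) at position(s): 0


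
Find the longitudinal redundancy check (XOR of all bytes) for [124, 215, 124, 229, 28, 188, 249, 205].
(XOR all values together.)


XOR chain: 124 ^ 215 ^ 124 ^ 229 ^ 28 ^ 188 ^ 249 ^ 205 = 166

166


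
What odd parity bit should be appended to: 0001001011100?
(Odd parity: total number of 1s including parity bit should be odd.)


Number of 1s in data: 5
Parity bit: 0

0


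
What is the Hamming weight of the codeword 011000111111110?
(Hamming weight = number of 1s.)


Counting 1s in 011000111111110

10


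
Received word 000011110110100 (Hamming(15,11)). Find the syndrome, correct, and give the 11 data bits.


Syndrome = 0: no error detected

Data: 01110110100 (no errors)


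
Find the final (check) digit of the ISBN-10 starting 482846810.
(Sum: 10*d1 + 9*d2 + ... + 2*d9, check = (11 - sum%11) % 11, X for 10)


Weighted sum: 273
273 mod 11 = 9

Check digit: 2


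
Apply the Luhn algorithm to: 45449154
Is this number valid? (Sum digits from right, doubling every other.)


Luhn sum = 40
40 mod 10 = 0

Valid (Luhn sum mod 10 = 0)


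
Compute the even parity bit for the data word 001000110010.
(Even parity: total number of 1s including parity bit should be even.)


Number of 1s in data: 4
Parity bit: 0

0


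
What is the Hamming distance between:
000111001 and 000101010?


XOR: 000010011
Count of 1s: 3

3


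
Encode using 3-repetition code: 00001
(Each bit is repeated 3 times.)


Each bit -> 3 copies

000000000000111


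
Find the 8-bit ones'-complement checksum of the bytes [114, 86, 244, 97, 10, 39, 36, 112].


Sum = 738 mod 256 = 226
Complement = 29

29


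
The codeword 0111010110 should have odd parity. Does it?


Number of 1s: 6

No, parity error (6 ones)


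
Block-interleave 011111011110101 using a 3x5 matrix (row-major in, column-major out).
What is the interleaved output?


Matrix:
  01111
  10111
  10101
Read columns: 011100111110111

011100111110111


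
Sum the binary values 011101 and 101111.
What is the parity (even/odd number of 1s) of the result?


011101 = 29
101111 = 47
Sum = 76 = 1001100
1s count = 3

odd parity (3 ones in 1001100)


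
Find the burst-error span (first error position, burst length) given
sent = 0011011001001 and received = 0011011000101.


XOR: 0000000001100

Burst at position 9, length 2


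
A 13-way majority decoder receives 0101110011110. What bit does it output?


Ones: 8 out of 13
Threshold: 7

1 (8/13 voted 1)


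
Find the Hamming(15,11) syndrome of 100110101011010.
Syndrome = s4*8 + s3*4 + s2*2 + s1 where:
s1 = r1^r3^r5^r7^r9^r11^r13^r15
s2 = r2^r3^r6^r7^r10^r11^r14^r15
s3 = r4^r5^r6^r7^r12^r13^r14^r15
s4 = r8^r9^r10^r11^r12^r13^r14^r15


s1=1, s2=1, s3=1, s4=0

Syndrome = 7 (error at position 7)


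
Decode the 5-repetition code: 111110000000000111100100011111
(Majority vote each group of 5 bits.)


Groups: 11111, 00000, 00000, 11110, 01000, 11111
Majority votes: 100101

100101


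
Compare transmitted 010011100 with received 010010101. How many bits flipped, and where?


XOR: 000001001

2 error(s) at position(s): 5, 8


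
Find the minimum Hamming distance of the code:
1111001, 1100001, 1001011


Comparing all pairs, minimum distance: 2
Can detect 1 errors, correct 0 errors

2


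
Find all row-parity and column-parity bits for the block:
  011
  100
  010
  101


Row parities: 0110
Column parities: 000

Row P: 0110, Col P: 000, Corner: 0


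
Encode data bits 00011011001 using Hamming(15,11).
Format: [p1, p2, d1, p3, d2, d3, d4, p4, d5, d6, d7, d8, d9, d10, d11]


Parity bits: p1=0, p2=1, p3=1, p4=0

010100101011001


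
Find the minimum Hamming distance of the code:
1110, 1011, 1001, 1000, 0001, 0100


Comparing all pairs, minimum distance: 1
Can detect 0 errors, correct 0 errors

1


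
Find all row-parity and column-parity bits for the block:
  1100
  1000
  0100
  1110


Row parities: 0111
Column parities: 1110

Row P: 0111, Col P: 1110, Corner: 1


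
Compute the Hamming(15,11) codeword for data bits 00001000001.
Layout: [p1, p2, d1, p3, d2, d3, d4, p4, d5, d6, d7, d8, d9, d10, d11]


Parity bits: p1=0, p2=1, p3=1, p4=0

010100001000001


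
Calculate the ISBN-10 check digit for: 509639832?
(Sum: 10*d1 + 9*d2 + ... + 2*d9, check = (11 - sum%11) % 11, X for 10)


Weighted sum: 272
272 mod 11 = 8

Check digit: 3


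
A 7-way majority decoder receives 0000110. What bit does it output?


Ones: 2 out of 7
Threshold: 4

0 (2/7 voted 1)


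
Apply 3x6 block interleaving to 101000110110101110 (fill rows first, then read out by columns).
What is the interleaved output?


Matrix:
  101000
  110110
  101110
Read columns: 111010101011011000

111010101011011000


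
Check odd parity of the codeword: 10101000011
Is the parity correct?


Number of 1s: 5

Yes, parity is correct (5 ones)


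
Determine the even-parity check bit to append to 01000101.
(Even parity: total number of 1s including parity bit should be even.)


Number of 1s in data: 3
Parity bit: 1

1


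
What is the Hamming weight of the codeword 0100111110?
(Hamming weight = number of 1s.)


Counting 1s in 0100111110

6


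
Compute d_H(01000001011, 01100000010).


XOR: 00100001001
Count of 1s: 3

3


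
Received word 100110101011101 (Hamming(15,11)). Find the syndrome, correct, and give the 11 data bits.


Syndrome = 11: error at position 11

Data: 01011001101 (corrected bit 11)


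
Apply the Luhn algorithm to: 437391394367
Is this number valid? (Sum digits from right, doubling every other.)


Luhn sum = 65
65 mod 10 = 5

Invalid (Luhn sum mod 10 = 5)


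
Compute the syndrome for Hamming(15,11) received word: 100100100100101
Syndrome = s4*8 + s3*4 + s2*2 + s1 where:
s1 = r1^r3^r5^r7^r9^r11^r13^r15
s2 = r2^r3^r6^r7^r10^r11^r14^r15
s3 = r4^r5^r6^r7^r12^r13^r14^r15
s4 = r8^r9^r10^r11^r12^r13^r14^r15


s1=0, s2=1, s3=0, s4=1

Syndrome = 10 (error at position 10)


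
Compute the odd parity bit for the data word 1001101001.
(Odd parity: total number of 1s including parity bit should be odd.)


Number of 1s in data: 5
Parity bit: 0

0


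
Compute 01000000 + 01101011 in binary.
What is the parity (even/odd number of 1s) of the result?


01000000 = 64
01101011 = 107
Sum = 171 = 10101011
1s count = 5

odd parity (5 ones in 10101011)


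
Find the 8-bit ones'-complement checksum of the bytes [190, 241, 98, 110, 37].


Sum = 676 mod 256 = 164
Complement = 91

91


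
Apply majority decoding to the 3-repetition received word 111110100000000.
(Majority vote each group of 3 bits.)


Groups: 111, 110, 100, 000, 000
Majority votes: 11000

11000


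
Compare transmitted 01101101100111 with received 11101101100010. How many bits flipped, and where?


XOR: 10000000000101

3 error(s) at position(s): 0, 11, 13


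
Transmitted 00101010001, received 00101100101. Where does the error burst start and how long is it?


XOR: 00000110100

Burst at position 5, length 4


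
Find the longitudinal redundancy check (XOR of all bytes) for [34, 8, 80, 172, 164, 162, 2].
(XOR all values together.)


XOR chain: 34 ^ 8 ^ 80 ^ 172 ^ 164 ^ 162 ^ 2 = 210

210


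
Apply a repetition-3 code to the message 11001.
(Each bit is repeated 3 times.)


Each bit -> 3 copies

111111000000111


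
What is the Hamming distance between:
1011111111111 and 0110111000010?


XOR: 1101000111101
Count of 1s: 8

8


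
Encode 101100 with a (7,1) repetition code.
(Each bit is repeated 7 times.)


Each bit -> 7 copies

111111100000001111111111111100000000000000


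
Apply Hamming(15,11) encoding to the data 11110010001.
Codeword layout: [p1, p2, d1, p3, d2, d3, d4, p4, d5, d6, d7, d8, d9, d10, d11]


Parity bits: p1=1, p2=1, p3=0, p4=0

111011100010001


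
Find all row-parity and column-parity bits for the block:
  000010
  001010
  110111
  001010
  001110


Row parities: 10101
Column parities: 111011

Row P: 10101, Col P: 111011, Corner: 1


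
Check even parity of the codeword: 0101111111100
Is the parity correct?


Number of 1s: 9

No, parity error (9 ones)


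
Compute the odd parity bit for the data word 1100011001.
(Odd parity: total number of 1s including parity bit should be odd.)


Number of 1s in data: 5
Parity bit: 0

0


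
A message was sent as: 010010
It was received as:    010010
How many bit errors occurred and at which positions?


XOR: 000000

0 errors (received matches sent)


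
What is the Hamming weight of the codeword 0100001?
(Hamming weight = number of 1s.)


Counting 1s in 0100001

2


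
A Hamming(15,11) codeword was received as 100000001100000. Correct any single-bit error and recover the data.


Syndrome = 2: error at position 2

Data: 00001100000 (corrected bit 2)


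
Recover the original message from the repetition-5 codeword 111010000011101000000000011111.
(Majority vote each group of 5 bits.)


Groups: 11101, 00000, 11101, 00000, 00000, 11111
Majority votes: 101001

101001


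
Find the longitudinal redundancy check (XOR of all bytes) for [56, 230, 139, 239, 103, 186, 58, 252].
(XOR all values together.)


XOR chain: 56 ^ 230 ^ 139 ^ 239 ^ 103 ^ 186 ^ 58 ^ 252 = 161

161


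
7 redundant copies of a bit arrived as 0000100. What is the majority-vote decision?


Ones: 1 out of 7
Threshold: 4

0 (1/7 voted 1)


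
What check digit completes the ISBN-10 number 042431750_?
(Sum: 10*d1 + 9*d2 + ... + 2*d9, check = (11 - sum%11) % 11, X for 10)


Weighted sum: 146
146 mod 11 = 3

Check digit: 8


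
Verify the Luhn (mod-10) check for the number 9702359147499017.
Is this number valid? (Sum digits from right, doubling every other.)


Luhn sum = 89
89 mod 10 = 9

Invalid (Luhn sum mod 10 = 9)


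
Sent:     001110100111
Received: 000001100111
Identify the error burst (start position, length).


XOR: 001111000000

Burst at position 2, length 4


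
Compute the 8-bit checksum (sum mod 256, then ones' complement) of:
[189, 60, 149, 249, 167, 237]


Sum = 1051 mod 256 = 27
Complement = 228

228


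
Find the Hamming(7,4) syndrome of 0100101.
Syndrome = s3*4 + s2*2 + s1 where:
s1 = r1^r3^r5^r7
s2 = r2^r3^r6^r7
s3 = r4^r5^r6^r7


s1=0, s2=0, s3=0

Syndrome = 0 (no error)


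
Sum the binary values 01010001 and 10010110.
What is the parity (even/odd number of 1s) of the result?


01010001 = 81
10010110 = 150
Sum = 231 = 11100111
1s count = 6

even parity (6 ones in 11100111)


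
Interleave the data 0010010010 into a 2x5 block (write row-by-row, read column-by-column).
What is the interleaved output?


Matrix:
  00100
  10010
Read columns: 0100100100

0100100100


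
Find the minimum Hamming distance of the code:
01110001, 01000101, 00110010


Comparing all pairs, minimum distance: 3
Can detect 2 errors, correct 1 errors

3


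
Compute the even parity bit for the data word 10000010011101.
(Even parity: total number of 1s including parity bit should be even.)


Number of 1s in data: 6
Parity bit: 0

0


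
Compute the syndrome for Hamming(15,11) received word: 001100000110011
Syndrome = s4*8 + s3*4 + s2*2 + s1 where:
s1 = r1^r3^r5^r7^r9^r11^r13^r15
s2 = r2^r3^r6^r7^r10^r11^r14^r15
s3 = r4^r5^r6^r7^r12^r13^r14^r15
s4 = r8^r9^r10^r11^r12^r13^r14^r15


s1=1, s2=1, s3=1, s4=0

Syndrome = 7 (error at position 7)


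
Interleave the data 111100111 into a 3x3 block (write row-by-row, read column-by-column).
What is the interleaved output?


Matrix:
  111
  100
  111
Read columns: 111101101

111101101


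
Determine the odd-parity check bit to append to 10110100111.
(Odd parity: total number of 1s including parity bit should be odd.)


Number of 1s in data: 7
Parity bit: 0

0


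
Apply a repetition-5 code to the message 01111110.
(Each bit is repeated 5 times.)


Each bit -> 5 copies

0000011111111111111111111111111111100000


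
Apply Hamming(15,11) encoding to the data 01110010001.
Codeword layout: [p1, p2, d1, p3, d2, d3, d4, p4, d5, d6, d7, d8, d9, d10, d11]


Parity bits: p1=0, p2=0, p3=0, p4=0

000011100010001


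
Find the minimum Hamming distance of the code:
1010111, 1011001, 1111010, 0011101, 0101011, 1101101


Comparing all pairs, minimum distance: 2
Can detect 1 errors, correct 0 errors

2


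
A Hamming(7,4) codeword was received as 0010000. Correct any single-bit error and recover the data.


Syndrome = 3: error at position 3

Data: 0000 (corrected bit 3)


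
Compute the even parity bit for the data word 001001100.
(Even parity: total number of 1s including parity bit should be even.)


Number of 1s in data: 3
Parity bit: 1

1


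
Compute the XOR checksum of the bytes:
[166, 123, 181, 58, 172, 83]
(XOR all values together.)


XOR chain: 166 ^ 123 ^ 181 ^ 58 ^ 172 ^ 83 = 173

173


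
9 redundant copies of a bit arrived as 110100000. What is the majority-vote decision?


Ones: 3 out of 9
Threshold: 5

0 (3/9 voted 1)


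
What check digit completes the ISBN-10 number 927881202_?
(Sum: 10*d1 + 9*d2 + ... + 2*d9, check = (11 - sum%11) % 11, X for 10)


Weighted sum: 285
285 mod 11 = 10

Check digit: 1


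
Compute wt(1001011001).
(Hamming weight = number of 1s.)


Counting 1s in 1001011001

5


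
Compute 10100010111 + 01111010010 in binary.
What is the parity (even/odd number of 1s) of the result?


10100010111 = 1303
01111010010 = 978
Sum = 2281 = 100011101001
1s count = 6

even parity (6 ones in 100011101001)


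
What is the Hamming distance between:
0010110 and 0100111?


XOR: 0110001
Count of 1s: 3

3


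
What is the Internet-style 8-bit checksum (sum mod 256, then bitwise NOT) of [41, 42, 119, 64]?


Sum = 266 mod 256 = 10
Complement = 245

245


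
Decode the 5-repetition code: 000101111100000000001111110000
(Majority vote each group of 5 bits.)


Groups: 00010, 11111, 00000, 00000, 11111, 10000
Majority votes: 010010

010010


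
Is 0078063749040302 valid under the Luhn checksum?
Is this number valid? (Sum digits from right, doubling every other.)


Luhn sum = 58
58 mod 10 = 8

Invalid (Luhn sum mod 10 = 8)


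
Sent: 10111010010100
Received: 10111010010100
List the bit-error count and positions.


XOR: 00000000000000

0 errors (received matches sent)


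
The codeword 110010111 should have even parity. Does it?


Number of 1s: 6

Yes, parity is correct (6 ones)


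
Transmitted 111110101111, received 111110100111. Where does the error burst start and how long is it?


XOR: 000000001000

Burst at position 8, length 1


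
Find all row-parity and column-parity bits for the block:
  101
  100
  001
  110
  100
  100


Row parities: 011011
Column parities: 110

Row P: 011011, Col P: 110, Corner: 0


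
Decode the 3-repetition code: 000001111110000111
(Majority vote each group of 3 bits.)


Groups: 000, 001, 111, 110, 000, 111
Majority votes: 001101

001101


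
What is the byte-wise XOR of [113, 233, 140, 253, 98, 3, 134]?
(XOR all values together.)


XOR chain: 113 ^ 233 ^ 140 ^ 253 ^ 98 ^ 3 ^ 134 = 14

14


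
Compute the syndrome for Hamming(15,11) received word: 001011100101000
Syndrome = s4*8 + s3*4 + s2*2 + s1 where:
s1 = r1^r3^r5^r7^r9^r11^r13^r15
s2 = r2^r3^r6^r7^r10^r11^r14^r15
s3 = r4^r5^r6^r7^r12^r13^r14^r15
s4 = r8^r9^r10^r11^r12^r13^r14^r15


s1=1, s2=0, s3=0, s4=0

Syndrome = 1 (error at position 1)


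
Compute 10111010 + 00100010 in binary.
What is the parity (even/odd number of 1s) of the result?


10111010 = 186
00100010 = 34
Sum = 220 = 11011100
1s count = 5

odd parity (5 ones in 11011100)


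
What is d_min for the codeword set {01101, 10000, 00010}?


Comparing all pairs, minimum distance: 2
Can detect 1 errors, correct 0 errors

2


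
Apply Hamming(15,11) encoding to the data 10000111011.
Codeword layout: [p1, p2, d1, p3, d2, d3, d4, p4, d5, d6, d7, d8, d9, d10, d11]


Parity bits: p1=1, p2=1, p3=1, p4=1

111100010111011


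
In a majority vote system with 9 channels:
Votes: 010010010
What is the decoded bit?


Ones: 3 out of 9
Threshold: 5

0 (3/9 voted 1)


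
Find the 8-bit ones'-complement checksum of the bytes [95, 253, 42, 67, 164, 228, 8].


Sum = 857 mod 256 = 89
Complement = 166

166


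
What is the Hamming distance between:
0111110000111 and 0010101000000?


XOR: 0101011000111
Count of 1s: 7

7


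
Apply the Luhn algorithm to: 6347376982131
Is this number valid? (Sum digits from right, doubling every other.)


Luhn sum = 64
64 mod 10 = 4

Invalid (Luhn sum mod 10 = 4)


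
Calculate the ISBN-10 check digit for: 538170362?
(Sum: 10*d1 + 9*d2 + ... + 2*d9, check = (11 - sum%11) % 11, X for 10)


Weighted sum: 224
224 mod 11 = 4

Check digit: 7


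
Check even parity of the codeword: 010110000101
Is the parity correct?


Number of 1s: 5

No, parity error (5 ones)


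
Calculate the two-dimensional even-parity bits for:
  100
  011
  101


Row parities: 100
Column parities: 010

Row P: 100, Col P: 010, Corner: 1


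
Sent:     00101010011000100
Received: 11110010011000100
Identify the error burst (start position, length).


XOR: 11011000000000000

Burst at position 0, length 5


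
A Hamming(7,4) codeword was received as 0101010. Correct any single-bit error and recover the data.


Syndrome = 0: no error detected

Data: 0010 (no errors)


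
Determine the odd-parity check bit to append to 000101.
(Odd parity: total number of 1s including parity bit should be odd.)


Number of 1s in data: 2
Parity bit: 1

1


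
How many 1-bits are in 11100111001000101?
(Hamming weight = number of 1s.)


Counting 1s in 11100111001000101

9


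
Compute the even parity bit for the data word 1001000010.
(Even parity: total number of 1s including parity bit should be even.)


Number of 1s in data: 3
Parity bit: 1

1


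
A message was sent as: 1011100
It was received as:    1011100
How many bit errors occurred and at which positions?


XOR: 0000000

0 errors (received matches sent)


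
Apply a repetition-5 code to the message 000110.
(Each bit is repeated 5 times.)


Each bit -> 5 copies

000000000000000111111111100000


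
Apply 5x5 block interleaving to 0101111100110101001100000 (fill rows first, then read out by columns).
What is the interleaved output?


Matrix:
  01011
  11100
  11010
  10011
  00000
Read columns: 0111011100010001011010010

0111011100010001011010010


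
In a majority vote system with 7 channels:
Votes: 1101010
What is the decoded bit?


Ones: 4 out of 7
Threshold: 4

1 (4/7 voted 1)


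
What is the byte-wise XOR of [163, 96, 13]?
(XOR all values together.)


XOR chain: 163 ^ 96 ^ 13 = 206

206


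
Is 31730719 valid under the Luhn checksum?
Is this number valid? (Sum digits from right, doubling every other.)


Luhn sum = 33
33 mod 10 = 3

Invalid (Luhn sum mod 10 = 3)


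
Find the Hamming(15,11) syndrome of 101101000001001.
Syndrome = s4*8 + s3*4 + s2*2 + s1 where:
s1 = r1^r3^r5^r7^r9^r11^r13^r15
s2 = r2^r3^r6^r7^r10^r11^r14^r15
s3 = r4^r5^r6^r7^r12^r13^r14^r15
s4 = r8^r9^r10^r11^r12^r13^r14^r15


s1=1, s2=1, s3=0, s4=0

Syndrome = 3 (error at position 3)


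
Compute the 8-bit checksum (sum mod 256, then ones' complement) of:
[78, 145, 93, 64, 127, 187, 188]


Sum = 882 mod 256 = 114
Complement = 141

141


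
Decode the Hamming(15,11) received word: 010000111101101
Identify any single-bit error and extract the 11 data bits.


Syndrome = 0: no error detected

Data: 00011101101 (no errors)


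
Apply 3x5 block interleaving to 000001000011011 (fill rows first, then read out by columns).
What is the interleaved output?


Matrix:
  00000
  10000
  11011
Read columns: 011001000001001

011001000001001


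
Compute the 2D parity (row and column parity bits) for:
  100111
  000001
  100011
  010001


Row parities: 0110
Column parities: 010100

Row P: 0110, Col P: 010100, Corner: 0


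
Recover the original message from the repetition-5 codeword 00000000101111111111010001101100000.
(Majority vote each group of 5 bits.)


Groups: 00000, 00010, 11111, 11111, 01000, 11011, 00000
Majority votes: 0011010

0011010


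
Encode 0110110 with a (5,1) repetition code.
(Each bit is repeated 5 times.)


Each bit -> 5 copies

00000111111111100000111111111100000


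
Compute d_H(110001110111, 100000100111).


XOR: 010001010000
Count of 1s: 3

3


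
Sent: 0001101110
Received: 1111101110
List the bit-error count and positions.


XOR: 1110000000

3 error(s) at position(s): 0, 1, 2


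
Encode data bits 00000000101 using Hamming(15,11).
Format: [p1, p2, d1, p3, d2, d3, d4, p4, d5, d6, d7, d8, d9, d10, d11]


Parity bits: p1=0, p2=1, p3=0, p4=0

010000000000101


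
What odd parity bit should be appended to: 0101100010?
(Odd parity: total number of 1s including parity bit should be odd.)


Number of 1s in data: 4
Parity bit: 1

1


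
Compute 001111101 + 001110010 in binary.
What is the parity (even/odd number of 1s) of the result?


001111101 = 125
001110010 = 114
Sum = 239 = 11101111
1s count = 7

odd parity (7 ones in 11101111)


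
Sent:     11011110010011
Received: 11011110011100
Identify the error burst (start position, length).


XOR: 00000000001111

Burst at position 10, length 4


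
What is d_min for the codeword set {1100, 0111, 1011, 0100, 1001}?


Comparing all pairs, minimum distance: 1
Can detect 0 errors, correct 0 errors

1


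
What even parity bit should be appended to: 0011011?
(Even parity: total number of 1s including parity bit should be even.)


Number of 1s in data: 4
Parity bit: 0

0


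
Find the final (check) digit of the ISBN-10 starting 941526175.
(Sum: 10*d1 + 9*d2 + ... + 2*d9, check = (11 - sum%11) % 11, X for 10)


Weighted sum: 246
246 mod 11 = 4

Check digit: 7


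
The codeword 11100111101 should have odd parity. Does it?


Number of 1s: 8

No, parity error (8 ones)


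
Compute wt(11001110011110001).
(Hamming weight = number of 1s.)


Counting 1s in 11001110011110001

10


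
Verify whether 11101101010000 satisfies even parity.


Number of 1s: 7

No, parity error (7 ones)


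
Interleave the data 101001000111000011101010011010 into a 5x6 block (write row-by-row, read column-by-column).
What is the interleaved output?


Matrix:
  101001
  000111
  000011
  101010
  011010
Read columns: 100100000110011010000111111100

100100000110011010000111111100


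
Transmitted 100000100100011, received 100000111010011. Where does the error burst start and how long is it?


XOR: 000000011110000

Burst at position 7, length 4


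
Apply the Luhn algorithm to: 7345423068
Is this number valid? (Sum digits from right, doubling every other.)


Luhn sum = 48
48 mod 10 = 8

Invalid (Luhn sum mod 10 = 8)


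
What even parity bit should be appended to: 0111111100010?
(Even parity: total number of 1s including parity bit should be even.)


Number of 1s in data: 8
Parity bit: 0

0


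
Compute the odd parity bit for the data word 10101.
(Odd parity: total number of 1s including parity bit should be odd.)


Number of 1s in data: 3
Parity bit: 0

0


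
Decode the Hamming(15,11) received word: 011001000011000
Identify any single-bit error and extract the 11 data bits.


Syndrome = 0: no error detected

Data: 10100011000 (no errors)


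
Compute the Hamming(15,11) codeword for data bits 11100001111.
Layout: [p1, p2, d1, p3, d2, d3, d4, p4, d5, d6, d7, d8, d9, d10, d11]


Parity bits: p1=0, p2=0, p3=0, p4=0

001011000001111


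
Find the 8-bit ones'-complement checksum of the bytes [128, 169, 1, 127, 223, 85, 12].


Sum = 745 mod 256 = 233
Complement = 22

22


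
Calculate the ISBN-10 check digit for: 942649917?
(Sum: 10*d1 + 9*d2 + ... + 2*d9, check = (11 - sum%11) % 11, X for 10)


Weighted sum: 306
306 mod 11 = 9

Check digit: 2


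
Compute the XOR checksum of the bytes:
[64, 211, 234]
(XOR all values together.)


XOR chain: 64 ^ 211 ^ 234 = 121

121


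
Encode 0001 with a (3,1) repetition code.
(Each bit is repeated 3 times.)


Each bit -> 3 copies

000000000111


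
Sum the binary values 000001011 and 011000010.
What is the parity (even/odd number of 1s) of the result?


000001011 = 11
011000010 = 194
Sum = 205 = 11001101
1s count = 5

odd parity (5 ones in 11001101)


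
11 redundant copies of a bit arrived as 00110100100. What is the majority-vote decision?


Ones: 4 out of 11
Threshold: 6

0 (4/11 voted 1)


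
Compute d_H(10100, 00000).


XOR: 10100
Count of 1s: 2

2


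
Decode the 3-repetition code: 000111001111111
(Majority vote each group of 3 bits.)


Groups: 000, 111, 001, 111, 111
Majority votes: 01011

01011


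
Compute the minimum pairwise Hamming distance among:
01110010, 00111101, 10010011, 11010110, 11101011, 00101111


Comparing all pairs, minimum distance: 2
Can detect 1 errors, correct 0 errors

2


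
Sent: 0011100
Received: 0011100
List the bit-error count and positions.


XOR: 0000000

0 errors (received matches sent)


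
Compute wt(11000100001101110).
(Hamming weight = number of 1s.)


Counting 1s in 11000100001101110

8


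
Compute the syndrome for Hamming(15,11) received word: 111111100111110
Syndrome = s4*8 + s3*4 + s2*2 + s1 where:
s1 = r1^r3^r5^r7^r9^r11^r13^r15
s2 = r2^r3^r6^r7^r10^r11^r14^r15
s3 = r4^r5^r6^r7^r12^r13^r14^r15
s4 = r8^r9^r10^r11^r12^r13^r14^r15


s1=0, s2=1, s3=1, s4=1

Syndrome = 14 (error at position 14)


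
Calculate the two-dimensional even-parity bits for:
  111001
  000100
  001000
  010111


Row parities: 0110
Column parities: 100010

Row P: 0110, Col P: 100010, Corner: 0


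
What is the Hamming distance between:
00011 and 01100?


XOR: 01111
Count of 1s: 4

4


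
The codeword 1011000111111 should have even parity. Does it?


Number of 1s: 9

No, parity error (9 ones)


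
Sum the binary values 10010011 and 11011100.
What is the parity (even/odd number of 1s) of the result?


10010011 = 147
11011100 = 220
Sum = 367 = 101101111
1s count = 7

odd parity (7 ones in 101101111)


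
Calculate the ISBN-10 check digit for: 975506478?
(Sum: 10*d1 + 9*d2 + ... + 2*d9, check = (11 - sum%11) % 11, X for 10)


Weighted sum: 311
311 mod 11 = 3

Check digit: 8


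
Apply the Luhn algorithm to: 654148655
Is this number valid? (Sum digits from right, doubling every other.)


Luhn sum = 36
36 mod 10 = 6

Invalid (Luhn sum mod 10 = 6)


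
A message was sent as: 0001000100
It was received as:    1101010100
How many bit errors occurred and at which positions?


XOR: 1100010000

3 error(s) at position(s): 0, 1, 5


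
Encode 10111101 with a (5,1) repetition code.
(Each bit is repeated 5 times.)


Each bit -> 5 copies

1111100000111111111111111111110000011111


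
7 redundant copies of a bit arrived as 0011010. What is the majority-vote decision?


Ones: 3 out of 7
Threshold: 4

0 (3/7 voted 1)


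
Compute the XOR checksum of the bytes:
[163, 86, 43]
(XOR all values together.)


XOR chain: 163 ^ 86 ^ 43 = 222

222


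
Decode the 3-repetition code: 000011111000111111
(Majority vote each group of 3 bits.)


Groups: 000, 011, 111, 000, 111, 111
Majority votes: 011011

011011


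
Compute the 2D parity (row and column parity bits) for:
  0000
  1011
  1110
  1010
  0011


Row parities: 01100
Column parities: 1100

Row P: 01100, Col P: 1100, Corner: 0


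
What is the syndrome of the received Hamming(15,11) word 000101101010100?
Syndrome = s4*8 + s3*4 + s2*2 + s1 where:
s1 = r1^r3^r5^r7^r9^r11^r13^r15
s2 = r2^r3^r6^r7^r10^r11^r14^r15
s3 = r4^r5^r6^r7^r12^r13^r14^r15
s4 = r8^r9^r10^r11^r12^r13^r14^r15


s1=0, s2=1, s3=0, s4=1

Syndrome = 10 (error at position 10)


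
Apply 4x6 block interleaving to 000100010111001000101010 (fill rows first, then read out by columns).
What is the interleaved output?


Matrix:
  000100
  010111
  001000
  101010
Read columns: 000101000011110001010100

000101000011110001010100


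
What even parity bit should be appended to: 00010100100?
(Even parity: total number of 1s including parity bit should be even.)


Number of 1s in data: 3
Parity bit: 1

1


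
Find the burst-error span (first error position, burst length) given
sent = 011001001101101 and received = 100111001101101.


XOR: 111110000000000

Burst at position 0, length 5


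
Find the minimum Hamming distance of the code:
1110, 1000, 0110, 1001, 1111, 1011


Comparing all pairs, minimum distance: 1
Can detect 0 errors, correct 0 errors

1


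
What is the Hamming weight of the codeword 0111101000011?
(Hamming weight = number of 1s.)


Counting 1s in 0111101000011

7


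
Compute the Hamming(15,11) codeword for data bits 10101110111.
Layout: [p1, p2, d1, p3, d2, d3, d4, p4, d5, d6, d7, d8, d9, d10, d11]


Parity bits: p1=1, p2=0, p3=0, p4=0

101001001110111


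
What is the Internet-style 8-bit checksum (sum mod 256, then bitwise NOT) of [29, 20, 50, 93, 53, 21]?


Sum = 266 mod 256 = 10
Complement = 245

245


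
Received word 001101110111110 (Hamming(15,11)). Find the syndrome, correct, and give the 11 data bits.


Syndrome = 0: no error detected

Data: 10110111110 (no errors)


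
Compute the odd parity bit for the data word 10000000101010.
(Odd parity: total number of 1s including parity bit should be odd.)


Number of 1s in data: 4
Parity bit: 1

1


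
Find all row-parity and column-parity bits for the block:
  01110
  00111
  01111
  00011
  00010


Row parities: 11001
Column parities: 00111

Row P: 11001, Col P: 00111, Corner: 1


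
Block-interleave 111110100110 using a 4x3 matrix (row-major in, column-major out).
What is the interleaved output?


Matrix:
  111
  110
  100
  110
Read columns: 111111011000

111111011000


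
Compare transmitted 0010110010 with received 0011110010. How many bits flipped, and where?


XOR: 0001000000

1 error(s) at position(s): 3


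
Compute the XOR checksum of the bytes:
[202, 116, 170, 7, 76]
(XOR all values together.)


XOR chain: 202 ^ 116 ^ 170 ^ 7 ^ 76 = 95

95


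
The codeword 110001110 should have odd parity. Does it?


Number of 1s: 5

Yes, parity is correct (5 ones)


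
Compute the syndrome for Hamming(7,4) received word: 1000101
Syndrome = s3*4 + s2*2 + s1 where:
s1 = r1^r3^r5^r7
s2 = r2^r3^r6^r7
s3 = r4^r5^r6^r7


s1=1, s2=1, s3=0

Syndrome = 3 (error at position 3)


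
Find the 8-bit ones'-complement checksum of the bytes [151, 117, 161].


Sum = 429 mod 256 = 173
Complement = 82

82


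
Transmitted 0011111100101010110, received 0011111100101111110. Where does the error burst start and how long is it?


XOR: 0000000000000101000

Burst at position 13, length 3


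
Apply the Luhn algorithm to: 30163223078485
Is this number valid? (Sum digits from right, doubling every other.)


Luhn sum = 59
59 mod 10 = 9

Invalid (Luhn sum mod 10 = 9)


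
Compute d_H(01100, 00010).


XOR: 01110
Count of 1s: 3

3


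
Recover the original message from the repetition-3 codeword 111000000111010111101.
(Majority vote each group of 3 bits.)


Groups: 111, 000, 000, 111, 010, 111, 101
Majority votes: 1001011

1001011


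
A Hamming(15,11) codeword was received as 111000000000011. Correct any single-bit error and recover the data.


Syndrome = 1: error at position 1

Data: 10000000011 (corrected bit 1)


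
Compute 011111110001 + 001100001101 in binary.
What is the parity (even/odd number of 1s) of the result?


011111110001 = 2033
001100001101 = 781
Sum = 2814 = 101011111110
1s count = 9

odd parity (9 ones in 101011111110)


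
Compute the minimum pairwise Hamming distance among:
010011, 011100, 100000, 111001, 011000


Comparing all pairs, minimum distance: 1
Can detect 0 errors, correct 0 errors

1


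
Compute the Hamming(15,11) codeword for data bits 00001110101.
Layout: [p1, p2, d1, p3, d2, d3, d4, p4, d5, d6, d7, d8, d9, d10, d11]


Parity bits: p1=0, p2=1, p3=0, p4=1

010000011110101


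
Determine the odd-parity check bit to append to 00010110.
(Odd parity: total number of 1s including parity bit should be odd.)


Number of 1s in data: 3
Parity bit: 0

0


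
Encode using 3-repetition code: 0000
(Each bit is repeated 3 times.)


Each bit -> 3 copies

000000000000


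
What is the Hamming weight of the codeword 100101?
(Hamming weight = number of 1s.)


Counting 1s in 100101

3


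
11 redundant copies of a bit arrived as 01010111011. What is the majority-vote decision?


Ones: 7 out of 11
Threshold: 6

1 (7/11 voted 1)


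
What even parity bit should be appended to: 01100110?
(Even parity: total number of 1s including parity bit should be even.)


Number of 1s in data: 4
Parity bit: 0

0


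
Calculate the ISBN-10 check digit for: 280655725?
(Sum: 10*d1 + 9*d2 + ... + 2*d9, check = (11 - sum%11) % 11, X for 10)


Weighted sum: 233
233 mod 11 = 2

Check digit: 9


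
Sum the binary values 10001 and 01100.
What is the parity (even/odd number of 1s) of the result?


10001 = 17
01100 = 12
Sum = 29 = 11101
1s count = 4

even parity (4 ones in 11101)


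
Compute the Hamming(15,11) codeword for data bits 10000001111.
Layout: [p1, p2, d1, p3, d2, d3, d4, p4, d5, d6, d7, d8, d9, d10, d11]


Parity bits: p1=1, p2=1, p3=0, p4=0

111000000001111


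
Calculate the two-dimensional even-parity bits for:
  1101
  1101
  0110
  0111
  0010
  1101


Row parities: 110111
Column parities: 1110

Row P: 110111, Col P: 1110, Corner: 1


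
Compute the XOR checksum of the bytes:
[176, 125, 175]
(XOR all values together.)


XOR chain: 176 ^ 125 ^ 175 = 98

98


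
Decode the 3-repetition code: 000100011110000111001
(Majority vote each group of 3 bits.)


Groups: 000, 100, 011, 110, 000, 111, 001
Majority votes: 0011010

0011010


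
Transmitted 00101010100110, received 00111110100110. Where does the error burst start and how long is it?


XOR: 00010100000000

Burst at position 3, length 3


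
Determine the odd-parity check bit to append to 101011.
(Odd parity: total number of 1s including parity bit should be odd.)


Number of 1s in data: 4
Parity bit: 1

1


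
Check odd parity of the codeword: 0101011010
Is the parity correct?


Number of 1s: 5

Yes, parity is correct (5 ones)


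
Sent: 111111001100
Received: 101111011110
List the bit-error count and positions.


XOR: 010000010010

3 error(s) at position(s): 1, 7, 10


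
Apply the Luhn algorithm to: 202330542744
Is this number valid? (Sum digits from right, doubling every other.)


Luhn sum = 45
45 mod 10 = 5

Invalid (Luhn sum mod 10 = 5)


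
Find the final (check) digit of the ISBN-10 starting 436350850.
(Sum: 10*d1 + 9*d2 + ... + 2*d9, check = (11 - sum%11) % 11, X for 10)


Weighted sum: 213
213 mod 11 = 4

Check digit: 7


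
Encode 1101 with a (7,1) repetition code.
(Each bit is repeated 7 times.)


Each bit -> 7 copies

1111111111111100000001111111


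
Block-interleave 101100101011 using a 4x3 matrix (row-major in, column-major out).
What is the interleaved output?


Matrix:
  101
  100
  101
  011
Read columns: 111000011011

111000011011


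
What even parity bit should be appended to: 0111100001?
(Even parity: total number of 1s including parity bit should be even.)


Number of 1s in data: 5
Parity bit: 1

1


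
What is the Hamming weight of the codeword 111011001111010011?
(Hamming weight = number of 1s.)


Counting 1s in 111011001111010011

12


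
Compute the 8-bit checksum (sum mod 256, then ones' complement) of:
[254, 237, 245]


Sum = 736 mod 256 = 224
Complement = 31

31


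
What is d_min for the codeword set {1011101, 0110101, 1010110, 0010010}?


Comparing all pairs, minimum distance: 2
Can detect 1 errors, correct 0 errors

2


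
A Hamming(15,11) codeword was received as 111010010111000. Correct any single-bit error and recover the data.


Syndrome = 0: no error detected

Data: 11000111000 (no errors)


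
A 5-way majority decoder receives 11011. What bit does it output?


Ones: 4 out of 5
Threshold: 3

1 (4/5 voted 1)


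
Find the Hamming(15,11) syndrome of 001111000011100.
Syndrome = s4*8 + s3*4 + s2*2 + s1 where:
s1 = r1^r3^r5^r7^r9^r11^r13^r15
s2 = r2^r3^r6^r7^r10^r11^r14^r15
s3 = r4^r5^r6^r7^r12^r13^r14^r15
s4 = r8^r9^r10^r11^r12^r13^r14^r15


s1=0, s2=1, s3=1, s4=1

Syndrome = 14 (error at position 14)


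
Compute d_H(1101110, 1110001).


XOR: 0011111
Count of 1s: 5

5


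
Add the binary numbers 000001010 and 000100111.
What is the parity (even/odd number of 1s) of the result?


000001010 = 10
000100111 = 39
Sum = 49 = 110001
1s count = 3

odd parity (3 ones in 110001)


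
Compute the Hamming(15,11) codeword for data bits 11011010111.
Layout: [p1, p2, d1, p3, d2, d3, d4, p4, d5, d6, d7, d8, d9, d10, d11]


Parity bits: p1=1, p2=1, p3=1, p4=1

111110111010111


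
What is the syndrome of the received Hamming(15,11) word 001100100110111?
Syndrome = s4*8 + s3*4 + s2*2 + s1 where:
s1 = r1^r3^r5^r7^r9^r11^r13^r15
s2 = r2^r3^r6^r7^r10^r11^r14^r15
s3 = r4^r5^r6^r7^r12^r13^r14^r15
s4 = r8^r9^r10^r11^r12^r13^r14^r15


s1=1, s2=0, s3=1, s4=1

Syndrome = 13 (error at position 13)


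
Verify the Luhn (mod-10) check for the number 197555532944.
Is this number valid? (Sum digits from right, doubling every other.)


Luhn sum = 56
56 mod 10 = 6

Invalid (Luhn sum mod 10 = 6)


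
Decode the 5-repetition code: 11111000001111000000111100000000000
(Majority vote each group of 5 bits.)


Groups: 11111, 00000, 11110, 00000, 11110, 00000, 00000
Majority votes: 1010100

1010100


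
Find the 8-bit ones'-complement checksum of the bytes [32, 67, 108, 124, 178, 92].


Sum = 601 mod 256 = 89
Complement = 166

166


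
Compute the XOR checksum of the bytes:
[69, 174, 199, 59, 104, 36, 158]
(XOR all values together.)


XOR chain: 69 ^ 174 ^ 199 ^ 59 ^ 104 ^ 36 ^ 158 = 197

197


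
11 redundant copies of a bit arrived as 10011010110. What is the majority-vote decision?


Ones: 6 out of 11
Threshold: 6

1 (6/11 voted 1)


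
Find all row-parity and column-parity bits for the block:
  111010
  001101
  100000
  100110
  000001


Row parities: 01111
Column parities: 110000

Row P: 01111, Col P: 110000, Corner: 0


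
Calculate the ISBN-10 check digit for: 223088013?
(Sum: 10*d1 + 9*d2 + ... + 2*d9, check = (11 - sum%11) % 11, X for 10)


Weighted sum: 159
159 mod 11 = 5

Check digit: 6


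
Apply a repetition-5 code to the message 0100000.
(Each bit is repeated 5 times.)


Each bit -> 5 copies

00000111110000000000000000000000000
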